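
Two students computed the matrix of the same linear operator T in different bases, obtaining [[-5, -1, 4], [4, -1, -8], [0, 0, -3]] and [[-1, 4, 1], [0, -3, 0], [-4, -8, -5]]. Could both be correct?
Yes.

Two matrices over a field are similar if and only if they have the same invariant factors.

Both A and B have characteristic polynomial (x + 3)^3 and minimal polynomial (x + 3)^2. Computing further, both have invariant factors x + 3, (x + 3)^2. Hence A and B are similar.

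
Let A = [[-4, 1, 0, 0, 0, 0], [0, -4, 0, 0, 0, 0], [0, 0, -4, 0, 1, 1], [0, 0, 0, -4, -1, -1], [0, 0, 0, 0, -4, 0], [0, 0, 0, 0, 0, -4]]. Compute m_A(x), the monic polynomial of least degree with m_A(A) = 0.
The characteristic polynomial factors as (x + 4)^6. The minimal polynomial is ∏(x - λ)^{k_λ} where k_λ is the size of the largest Jordan block at λ.

For λ = -4: rank(A + 4I) = 2, and the largest Jordan block has size 2 (the smallest k with rank((A + 4I)^k) = rank((A + 4I)^(k+1))).

So m_A(x) = (x + 4)^2.

m_A(x) = (x + 4)^2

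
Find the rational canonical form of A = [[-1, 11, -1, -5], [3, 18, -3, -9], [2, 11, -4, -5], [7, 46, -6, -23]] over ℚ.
The invariant factors of A (the non-unit diagonal entries of the Smith normal form of xI - A over ℚ[x]) are x + 3, (x + 1)(x + 3)^2, each dividing the next. The characteristic polynomial is their product, (x + 1)(x + 3)^3.

The rational canonical form is the block-diagonal matrix of companion matrices C(f_i):
R = [[-3, 0, 0, 0], [0, 0, 0, -9], [0, 1, 0, -15], [0, 0, 1, -7]].

R = [[-3, 0, 0, 0], [0, 0, 0, -9], [0, 1, 0, -15], [0, 0, 1, -7]]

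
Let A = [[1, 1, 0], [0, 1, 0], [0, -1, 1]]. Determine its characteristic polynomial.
xI - A = [[x - 1, -1, 0], [0, x - 1, 0], [0, 1, x - 1]].

Expanding det(xI - A) along the first row:
det(xI - A) = + (x - 1)·det([[x - 1, 0], [1, x - 1]]) - (-1)·det([[0, 0], [0, x - 1]]) + (0)·det([[0, x - 1], [0, 1]]).

Evaluating gives χ_A(x) = x^3 - 3x^2 + 3x - 1 = (x - 1)^3.

χ_A(x) = (x - 1)^3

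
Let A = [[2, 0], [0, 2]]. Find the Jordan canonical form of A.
J = [[2, 0], [0, 2]]

The characteristic polynomial is det(xI - A) = (x - 2)^2, so the eigenvalues are 2 (algebraic multiplicity 2).

For λ = 2: rank(A - 2I) = 0. The eigenspace has dimension 2 - 0 = 2, so there are 2 Jordan blocks; the rank sequence gives block sizes [1, 1].

Assembling the blocks gives the Jordan form J above.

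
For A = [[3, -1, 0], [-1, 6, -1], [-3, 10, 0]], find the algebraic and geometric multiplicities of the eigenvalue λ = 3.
The characteristic polynomial is (x - 3)^3, so the factor x - 3 appears with exponent 3: the algebraic multiplicity is 3.

rank(A - 3I) = 2, so the eigenspace has dimension 3 - 2 = 1: the geometric multiplicity is 1.

Since 1 < 3, A is not diagonalizable.

algebraic multiplicity 3, geometric multiplicity 1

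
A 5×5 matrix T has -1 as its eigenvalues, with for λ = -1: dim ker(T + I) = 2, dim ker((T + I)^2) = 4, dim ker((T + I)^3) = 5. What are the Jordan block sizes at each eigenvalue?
λ = -1: successive nullity increments [2, 2, 1] count blocks of size ≥ k; block sizes are [3, 2].

Jordan blocks: (-1, 3), (-1, 2)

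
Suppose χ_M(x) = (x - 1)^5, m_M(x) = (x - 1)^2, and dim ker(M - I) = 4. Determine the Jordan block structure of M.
Jordan blocks: (1, 2), (1, 1), (1, 1), (1, 1)

λ = 1: algebraic multiplicity 5 (exponent in χ_M), largest block size 2 (exponent in m_M), 4 blocks (geometric multiplicity). These force block sizes [2, 1, 1, 1].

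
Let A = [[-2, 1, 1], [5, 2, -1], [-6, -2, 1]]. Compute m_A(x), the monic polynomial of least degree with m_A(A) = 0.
m_A(x) = (x - 3)(x + 1)^2

The characteristic polynomial factors as (x - 3)(x + 1)^2. The minimal polynomial is ∏(x - λ)^{k_λ} where k_λ is the size of the largest Jordan block at λ.

For λ = -1: rank(A + I) = 2, and the largest Jordan block has size 2 (the smallest k with rank((A + I)^k) = rank((A + I)^(k+1))).
For λ = 3: rank(A - 3I) = 2, and the largest Jordan block has size 1 (the smallest k with rank((A - 3I)^k) = rank((A - 3I)^(k+1))).

So m_A(x) = (x - 3)(x + 1)^2.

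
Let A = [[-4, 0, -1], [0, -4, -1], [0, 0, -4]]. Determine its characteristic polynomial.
xI - A = [[x + 4, 0, 1], [0, x + 4, 1], [0, 0, x + 4]].

Expanding det(xI - A) along the first row:
det(xI - A) = + (x + 4)·det([[x + 4, 1], [0, x + 4]]) - (0)·det([[0, 1], [0, x + 4]]) + (1)·det([[0, x + 4], [0, 0]]).

Evaluating gives χ_A(x) = x^3 + 12x^2 + 48x + 64 = (x + 4)^3.

χ_A(x) = (x + 4)^3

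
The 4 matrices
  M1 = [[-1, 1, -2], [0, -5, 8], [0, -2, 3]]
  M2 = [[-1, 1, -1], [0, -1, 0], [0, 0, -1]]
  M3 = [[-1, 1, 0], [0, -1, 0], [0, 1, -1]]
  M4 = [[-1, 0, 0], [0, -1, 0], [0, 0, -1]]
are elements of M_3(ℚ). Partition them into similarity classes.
Characteristic polynomials: χ_{M1} = (x + 1)^3, χ_{M2} = (x + 1)^3, χ_{M3} = (x + 1)^3, χ_{M4} = (x + 1)^3.

{M1, M2, M3}: invariant factors x + 1, (x + 1)^2.

{M4}: invariant factors x + 1, x + 1, x + 1.

Matrices are similar if and only if their invariant-factor lists agree; the partition into similarity classes is {M1, M2, M3}, {M4}.

2 classes: {M1, M2, M3}, {M4}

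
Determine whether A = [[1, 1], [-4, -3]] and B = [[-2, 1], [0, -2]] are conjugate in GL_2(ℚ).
trace(A) = -2 but trace(B) = -4. The trace is a similarity invariant, so A and B are not similar.

No.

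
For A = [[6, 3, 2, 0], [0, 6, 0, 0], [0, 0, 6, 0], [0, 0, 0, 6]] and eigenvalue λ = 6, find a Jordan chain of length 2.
v_1 = [[0, 1, -1, 1]]^T, v_2 = [[1, 0, 0, 0]]^T

We seek v_1 ∈ ker((A - 6I)^2) \ ker(A - 6I), then set v_{i+1} = (A - 6I) v_i.

One such chain is v_1 = [[0, 1, -1, 1]]^T, v_2 = [[1, 0, 0, 0]]^T. Check: (A - 6I) v_2 = [[0, 0, 0, 0]]^T = 0.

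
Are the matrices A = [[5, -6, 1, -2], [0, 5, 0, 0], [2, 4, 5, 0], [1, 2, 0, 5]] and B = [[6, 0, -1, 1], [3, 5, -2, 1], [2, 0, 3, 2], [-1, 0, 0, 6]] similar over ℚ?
Two matrices over a field are similar if and only if they have the same invariant factors.

Both A and B have characteristic polynomial (x - 5)^4 and minimal polynomial (x - 5)^3. Computing further, both have invariant factors x - 5, (x - 5)^3. Hence A and B are similar.

Yes.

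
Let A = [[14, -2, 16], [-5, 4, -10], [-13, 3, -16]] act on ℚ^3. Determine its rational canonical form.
The invariant factors of A (the non-unit diagonal entries of the Smith normal form of xI - A over ℚ[x]) are (x - 4)(x^2 + 2x + 4), each dividing the next. The characteristic polynomial is their product, (x - 4)(x^2 + 2x + 4).

The rational canonical form is the block-diagonal matrix of companion matrices C(f_i):
R = [[0, 0, 16], [1, 0, 4], [0, 1, 2]].

Note the characteristic polynomial does not split into linear factors over ℚ, so A has no Jordan form over ℚ; the rational canonical form exists over any field.

R = [[0, 0, 16], [1, 0, 4], [0, 1, 2]]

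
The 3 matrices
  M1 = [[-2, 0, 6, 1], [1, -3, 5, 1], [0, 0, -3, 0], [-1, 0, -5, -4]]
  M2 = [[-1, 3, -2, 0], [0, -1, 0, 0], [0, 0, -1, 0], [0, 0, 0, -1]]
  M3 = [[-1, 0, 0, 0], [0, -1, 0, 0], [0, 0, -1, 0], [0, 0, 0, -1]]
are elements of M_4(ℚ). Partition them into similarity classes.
3 classes: {M1}, {M2}, {M3}

Characteristic polynomials: χ_{M1} = (x + 3)^4, χ_{M2} = (x + 1)^4, χ_{M3} = (x + 1)^4.

{M1}: invariant factors x + 3, (x + 3)^3.

{M2}: invariant factors x + 1, x + 1, (x + 1)^2.

{M3}: invariant factors x + 1, x + 1, x + 1, x + 1.

Matrices are similar if and only if their invariant-factor lists agree; the partition into similarity classes is {M1}, {M2}, {M3}.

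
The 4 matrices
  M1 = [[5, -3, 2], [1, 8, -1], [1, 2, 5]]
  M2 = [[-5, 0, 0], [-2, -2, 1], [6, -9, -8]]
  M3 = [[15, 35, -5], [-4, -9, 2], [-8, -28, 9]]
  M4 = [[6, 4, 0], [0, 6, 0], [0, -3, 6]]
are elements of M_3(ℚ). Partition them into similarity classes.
Characteristic polynomials: χ_{M1} = (x - 6)^3, χ_{M2} = (x + 5)^3, χ_{M3} = (x - 5)^3, χ_{M4} = (x - 6)^3.

{M1}: invariant factors (x - 6)^3.

{M2}: invariant factors x + 5, (x + 5)^2.

{M3}: invariant factors x - 5, (x - 5)^2.

{M4}: invariant factors x - 6, (x - 6)^2.

Matrices are similar if and only if their invariant-factor lists agree; the partition into similarity classes is {M1}, {M2}, {M3}, {M4}.

4 classes: {M1}, {M2}, {M3}, {M4}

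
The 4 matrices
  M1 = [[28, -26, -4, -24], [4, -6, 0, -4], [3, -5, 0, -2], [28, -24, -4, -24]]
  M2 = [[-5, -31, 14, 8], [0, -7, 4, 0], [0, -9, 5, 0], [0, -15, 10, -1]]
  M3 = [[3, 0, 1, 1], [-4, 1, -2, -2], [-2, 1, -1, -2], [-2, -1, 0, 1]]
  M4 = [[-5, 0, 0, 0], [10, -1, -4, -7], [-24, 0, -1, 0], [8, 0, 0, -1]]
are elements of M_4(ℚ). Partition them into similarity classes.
3 classes: {M1}, {M2, M4}, {M3}

Characteristic polynomials: χ_{M1} = (x - 2)^2(x + 2)(x + 4), χ_{M2} = (x + 1)^3(x + 5), χ_{M3} = (x - 1)^4, χ_{M4} = (x + 1)^3(x + 5).

{M1}: invariant factors (x - 2)^2(x + 2)(x + 4).

{M2, M4}: invariant factors x + 1, (x + 1)^2(x + 5).

{M3}: invariant factors (x - 1)^2, (x - 1)^2.

Matrices are similar if and only if their invariant-factor lists agree; the partition into similarity classes is {M1}, {M2, M4}, {M3}.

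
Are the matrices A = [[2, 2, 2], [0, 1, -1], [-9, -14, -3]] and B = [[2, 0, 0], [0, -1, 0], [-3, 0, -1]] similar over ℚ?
Both have characteristic polynomial (x - 2)(x + 1)^2, but the minimal polynomial of A is (x - 2)(x + 1)^2 while the minimal polynomial of B is (x - 2)(x + 1). The minimal polynomial is a similarity invariant, so A and B are not similar.

No.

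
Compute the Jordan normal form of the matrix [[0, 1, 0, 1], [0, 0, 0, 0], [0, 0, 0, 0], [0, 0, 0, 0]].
J = [[0, 1, 0, 0], [0, 0, 0, 0], [0, 0, 0, 0], [0, 0, 0, 0]]

The characteristic polynomial is det(xI - A) = x^4, so the eigenvalues are 0 (algebraic multiplicity 4).

For λ = 0: rank(A) = 1, rank(A^2) = 0. The eigenspace has dimension 4 - 1 = 3, so there are 3 Jordan blocks; the rank sequence gives block sizes [2, 1, 1].

Assembling the blocks gives the Jordan form J above.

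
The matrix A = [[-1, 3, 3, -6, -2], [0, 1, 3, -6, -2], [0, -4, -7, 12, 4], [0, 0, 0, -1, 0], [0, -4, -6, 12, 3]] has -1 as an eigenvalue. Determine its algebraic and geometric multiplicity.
The characteristic polynomial is (x + 1)^5, so the factor x + 1 appears with exponent 5: the algebraic multiplicity is 5.

rank(A + I) = 2, so the eigenspace has dimension 5 - 2 = 3: the geometric multiplicity is 3.

Since 3 < 5, A is not diagonalizable.

algebraic multiplicity 5, geometric multiplicity 3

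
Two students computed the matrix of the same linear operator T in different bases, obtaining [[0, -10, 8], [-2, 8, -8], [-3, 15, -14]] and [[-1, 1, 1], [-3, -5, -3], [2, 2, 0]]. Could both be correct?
Two matrices over a field are similar if and only if they have the same invariant factors.

Both A and B have characteristic polynomial (x + 2)^3 and minimal polynomial (x + 2)^2. Computing further, both have invariant factors x + 2, (x + 2)^2. Hence A and B are similar.

Yes.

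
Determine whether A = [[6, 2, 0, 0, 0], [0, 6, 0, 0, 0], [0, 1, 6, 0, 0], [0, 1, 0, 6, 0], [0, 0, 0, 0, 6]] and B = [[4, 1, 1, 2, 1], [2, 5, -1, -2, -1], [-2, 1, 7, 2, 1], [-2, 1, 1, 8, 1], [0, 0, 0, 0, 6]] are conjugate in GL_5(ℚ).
Two matrices over a field are similar if and only if they have the same invariant factors.

Both A and B have characteristic polynomial (x - 6)^5 and minimal polynomial (x - 6)^2. Computing further, both have invariant factors x - 6, x - 6, x - 6, (x - 6)^2. Hence A and B are similar.

Yes.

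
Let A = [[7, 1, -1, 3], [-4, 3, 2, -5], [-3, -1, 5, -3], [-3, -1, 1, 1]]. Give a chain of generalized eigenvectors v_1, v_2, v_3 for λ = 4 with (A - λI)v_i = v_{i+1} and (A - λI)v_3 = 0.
v_1 = [[2, 0, -3, -3]]^T, v_2 = [[0, 1, 0, 0]]^T, v_3 = [[1, -1, -1, -1]]^T

We seek v_1 ∈ ker((A - 4I)^3) \ ker((A - 4I)^2), then set v_{i+1} = (A - 4I) v_i.

One such chain is v_1 = [[2, 0, -3, -3]]^T, v_2 = [[0, 1, 0, 0]]^T, v_3 = [[1, -1, -1, -1]]^T. Check: (A - 4I) v_3 = [[0, 0, 0, 0]]^T = 0.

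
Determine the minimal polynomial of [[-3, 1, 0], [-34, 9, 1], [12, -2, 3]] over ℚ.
The characteristic polynomial factors as (x - 3)^3. The minimal polynomial is ∏(x - λ)^{k_λ} where k_λ is the size of the largest Jordan block at λ.

For λ = 3: rank(A - 3I) = 2, and the largest Jordan block has size 3 (the smallest k with rank((A - 3I)^k) = rank((A - 3I)^(k+1))).

So m_A(x) = (x - 3)^3.

m_A(x) = (x - 3)^3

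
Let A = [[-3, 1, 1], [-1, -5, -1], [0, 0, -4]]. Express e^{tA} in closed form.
e^{tA} = [[(t + 1)*e^{-4*t}, t*e^{-4*t}, t*e^{-4*t}], [-t*e^{-4*t}, (1 - t)*e^{-4*t}, -t*e^{-4*t}], [0, 0, e^{-4*t}]]

A has Jordan form J = [[-4, 1, 0], [0, -4, 0], [0, 0, -4]] with A = PJP^{-1}, so e^{tA} = P e^{tJ} P^{-1}.

For a Jordan block J_k(λ), e^{tJ_k(λ)} = e^{λt} · (I + tN + t^2 N^2/2! + ... + t^{k-1} N^{k-1}/(k-1)!) where N is the nilpotent superdiagonal part.

Assembling the blocks and conjugating back gives the entries of e^{tA} as shown above.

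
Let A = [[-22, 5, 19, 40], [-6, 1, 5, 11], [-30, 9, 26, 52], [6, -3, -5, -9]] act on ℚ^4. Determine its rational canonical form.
R = [[0, 0, 0, -4], [1, 0, 0, 4], [0, 1, 0, 5], [0, 0, 1, -4]]

The invariant factors of A (the non-unit diagonal entries of the Smith normal form of xI - A over ℚ[x]) are (x - 1)(x + 1)(x^2 + 4x - 4), each dividing the next. The characteristic polynomial is their product, (x - 1)(x + 1)(x^2 + 4x - 4).

The rational canonical form is the block-diagonal matrix of companion matrices C(f_i):
R = [[0, 0, 0, -4], [1, 0, 0, 4], [0, 1, 0, 5], [0, 0, 1, -4]].

Note the characteristic polynomial does not split into linear factors over ℚ, so A has no Jordan form over ℚ; the rational canonical form exists over any field.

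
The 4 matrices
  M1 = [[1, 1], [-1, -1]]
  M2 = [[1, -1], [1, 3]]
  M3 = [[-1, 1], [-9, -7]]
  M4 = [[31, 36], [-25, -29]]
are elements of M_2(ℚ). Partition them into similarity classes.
Characteristic polynomials: χ_{M1} = x^2, χ_{M2} = (x - 2)^2, χ_{M3} = (x + 4)^2, χ_{M4} = (x - 1)^2.

{M1}: invariant factors x^2.

{M2}: invariant factors (x - 2)^2.

{M3}: invariant factors (x + 4)^2.

{M4}: invariant factors (x - 1)^2.

Matrices are similar if and only if their invariant-factor lists agree; the partition into similarity classes is {M1}, {M2}, {M3}, {M4}.

4 classes: {M1}, {M2}, {M3}, {M4}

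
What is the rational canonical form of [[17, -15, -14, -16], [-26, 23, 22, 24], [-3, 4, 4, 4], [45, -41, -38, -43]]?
The invariant factors of A (the non-unit diagonal entries of the Smith normal form of xI - A over ℚ[x]) are (x - 1)(x + 3)(x^2 - 3x + 4), each dividing the next. The characteristic polynomial is their product, (x - 1)(x + 3)(x^2 - 3x + 4).

The rational canonical form is the block-diagonal matrix of companion matrices C(f_i):
R = [[0, 0, 0, 12], [1, 0, 0, -17], [0, 1, 0, 5], [0, 0, 1, 1]].

Note the characteristic polynomial does not split into linear factors over ℚ, so A has no Jordan form over ℚ; the rational canonical form exists over any field.

R = [[0, 0, 0, 12], [1, 0, 0, -17], [0, 1, 0, 5], [0, 0, 1, 1]]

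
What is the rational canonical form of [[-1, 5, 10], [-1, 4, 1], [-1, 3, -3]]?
R = [[0, 0, 5], [1, 0, 1], [0, 1, 0]]

The invariant factors of A (the non-unit diagonal entries of the Smith normal form of xI - A over ℚ[x]) are x^3 - x - 5, each dividing the next. The characteristic polynomial is their product, x^3 - x - 5.

The rational canonical form is the block-diagonal matrix of companion matrices C(f_i):
R = [[0, 0, 5], [1, 0, 1], [0, 1, 0]].

Note the characteristic polynomial does not split into linear factors over ℚ, so A has no Jordan form over ℚ; the rational canonical form exists over any field.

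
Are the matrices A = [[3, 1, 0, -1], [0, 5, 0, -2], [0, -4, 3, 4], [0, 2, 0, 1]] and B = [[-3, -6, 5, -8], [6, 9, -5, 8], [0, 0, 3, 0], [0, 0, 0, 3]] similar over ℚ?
Yes.

Two matrices over a field are similar if and only if they have the same invariant factors.

Both A and B have characteristic polynomial (x - 3)^4 and minimal polynomial (x - 3)^2. Computing further, both have invariant factors x - 3, x - 3, (x - 3)^2. Hence A and B are similar.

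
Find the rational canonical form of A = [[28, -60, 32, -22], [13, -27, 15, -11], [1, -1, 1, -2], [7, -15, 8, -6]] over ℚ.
The invariant factors of A (the non-unit diagonal entries of the Smith normal form of xI - A over ℚ[x]) are (x + 4)(x^3 + x + 1), each dividing the next. The characteristic polynomial is their product, (x + 4)(x^3 + x + 1).

The rational canonical form is the block-diagonal matrix of companion matrices C(f_i):
R = [[0, 0, 0, -4], [1, 0, 0, -5], [0, 1, 0, -1], [0, 0, 1, -4]].

Note the characteristic polynomial does not split into linear factors over ℚ, so A has no Jordan form over ℚ; the rational canonical form exists over any field.

R = [[0, 0, 0, -4], [1, 0, 0, -5], [0, 1, 0, -1], [0, 0, 1, -4]]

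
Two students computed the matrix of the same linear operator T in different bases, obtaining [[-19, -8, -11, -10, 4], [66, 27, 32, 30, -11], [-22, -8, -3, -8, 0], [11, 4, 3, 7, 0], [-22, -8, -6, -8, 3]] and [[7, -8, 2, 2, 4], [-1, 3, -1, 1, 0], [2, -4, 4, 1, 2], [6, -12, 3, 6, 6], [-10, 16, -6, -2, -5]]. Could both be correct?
Both have characteristic polynomial (x - 3)^5, but the minimal polynomial of A is (x - 3)^3 while the minimal polynomial of B is (x - 3)^2. The minimal polynomial is a similarity invariant, so A and B are not similar.

No.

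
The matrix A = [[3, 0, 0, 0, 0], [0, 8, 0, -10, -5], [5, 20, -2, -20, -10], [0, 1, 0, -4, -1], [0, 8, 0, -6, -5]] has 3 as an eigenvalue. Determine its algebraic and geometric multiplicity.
The characteristic polynomial is (x - 3)^2(x + 2)^3, so the factor x - 3 appears with exponent 2: the algebraic multiplicity is 2.

rank(A - 3I) = 3, so the eigenspace has dimension 5 - 3 = 2: the geometric multiplicity is 2.

algebraic multiplicity 2, geometric multiplicity 2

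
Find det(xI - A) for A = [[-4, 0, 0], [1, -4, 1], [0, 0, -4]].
χ_A(x) = (x + 4)^3

xI - A = [[x + 4, 0, 0], [-1, x + 4, -1], [0, 0, x + 4]].

Expanding det(xI - A) along the first row:
det(xI - A) = + (x + 4)·det([[x + 4, -1], [0, x + 4]]) - (0)·det([[-1, -1], [0, x + 4]]) + (0)·det([[-1, x + 4], [0, 0]]).

Evaluating gives χ_A(x) = x^3 + 12x^2 + 48x + 64 = (x + 4)^3.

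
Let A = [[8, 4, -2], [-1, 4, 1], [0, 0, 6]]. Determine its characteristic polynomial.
χ_A(x) = (x - 6)^3

xI - A = [[x - 8, -4, 2], [1, x - 4, -1], [0, 0, x - 6]].

Expanding det(xI - A) along the first row:
det(xI - A) = + (x - 8)·det([[x - 4, -1], [0, x - 6]]) - (-4)·det([[1, -1], [0, x - 6]]) + (2)·det([[1, x - 4], [0, 0]]).

Evaluating gives χ_A(x) = x^3 - 18x^2 + 108x - 216 = (x - 6)^3.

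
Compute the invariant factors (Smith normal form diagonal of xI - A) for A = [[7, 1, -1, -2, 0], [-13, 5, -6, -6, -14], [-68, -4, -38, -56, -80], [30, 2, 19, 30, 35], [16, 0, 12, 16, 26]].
(x - 6)^2, (x - 6)^3

The Jordan structure of A has elementary divisors (x - 6)^3, (x - 6)^2. Arranging the block sizes at each eigenvalue in decreasing order and taking row products gives the invariant factors.

Invariant factors (smallest first, each dividing the next): (x - 6)^2, (x - 6)^3.

Check: the last factor (x - 6)^3 is the minimal polynomial, and the product (x - 6)^5 is the characteristic polynomial.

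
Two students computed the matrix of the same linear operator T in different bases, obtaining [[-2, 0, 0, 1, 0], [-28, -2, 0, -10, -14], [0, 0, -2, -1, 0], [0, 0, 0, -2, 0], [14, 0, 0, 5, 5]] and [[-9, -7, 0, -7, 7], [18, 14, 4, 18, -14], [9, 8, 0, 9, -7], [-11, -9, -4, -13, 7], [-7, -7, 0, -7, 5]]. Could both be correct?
Two matrices over a field are similar if and only if they have the same invariant factors.

Both A and B have characteristic polynomial (x - 5)(x + 2)^4 and minimal polynomial (x - 5)(x + 2)^2. Computing further, both have invariant factors x + 2, x + 2, (x - 5)(x + 2)^2. Hence A and B are similar.

Yes.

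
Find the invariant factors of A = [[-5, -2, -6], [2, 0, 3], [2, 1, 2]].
The Jordan structure of A has elementary divisors (x + 1)^2, (x + 1). Arranging the block sizes at each eigenvalue in decreasing order and taking row products gives the invariant factors.

Invariant factors (smallest first, each dividing the next): x + 1, (x + 1)^2.

Check: the last factor (x + 1)^2 is the minimal polynomial, and the product (x + 1)^3 is the characteristic polynomial.

x + 1, (x + 1)^2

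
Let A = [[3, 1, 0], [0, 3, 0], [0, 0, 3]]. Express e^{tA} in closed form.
e^{tA} = [[e^{3*t}, t*e^{3*t}, 0], [0, e^{3*t}, 0], [0, 0, e^{3*t}]]

A has Jordan form J = [[3, 1, 0], [0, 3, 0], [0, 0, 3]] with A = PJP^{-1}, so e^{tA} = P e^{tJ} P^{-1}.

For a Jordan block J_k(λ), e^{tJ_k(λ)} = e^{λt} · (I + tN + t^2 N^2/2! + ... + t^{k-1} N^{k-1}/(k-1)!) where N is the nilpotent superdiagonal part.

Assembling the blocks and conjugating back gives the entries of e^{tA} as shown above.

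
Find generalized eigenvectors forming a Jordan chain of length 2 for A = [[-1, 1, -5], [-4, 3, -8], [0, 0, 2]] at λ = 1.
v_1 = [[-5, -9, 0]]^T, v_2 = [[1, 2, 0]]^T

We seek v_1 ∈ ker((A - I)^2) \ ker(A - I), then set v_{i+1} = (A - I) v_i.

One such chain is v_1 = [[-5, -9, 0]]^T, v_2 = [[1, 2, 0]]^T. Check: (A - I) v_2 = [[0, 0, 0]]^T = 0.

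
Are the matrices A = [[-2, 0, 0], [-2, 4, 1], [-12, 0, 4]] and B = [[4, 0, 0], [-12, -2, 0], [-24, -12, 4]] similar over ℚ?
No.

Both have characteristic polynomial (x - 4)^2(x + 2), but the minimal polynomial of A is (x - 4)^2(x + 2) while the minimal polynomial of B is (x - 4)(x + 2). The minimal polynomial is a similarity invariant, so A and B are not similar.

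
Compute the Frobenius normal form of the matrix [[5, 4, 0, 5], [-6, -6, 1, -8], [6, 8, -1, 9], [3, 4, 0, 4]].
The invariant factors of A (the non-unit diagonal entries of the Smith normal form of xI - A over ℚ[x]) are (x - 2)(x^3 - 4x + 1), each dividing the next. The characteristic polynomial is their product, (x - 2)(x^3 - 4x + 1).

The rational canonical form is the block-diagonal matrix of companion matrices C(f_i):
R = [[0, 0, 0, 2], [1, 0, 0, -9], [0, 1, 0, 4], [0, 0, 1, 2]].

Note the characteristic polynomial does not split into linear factors over ℚ, so A has no Jordan form over ℚ; the rational canonical form exists over any field.

R = [[0, 0, 0, 2], [1, 0, 0, -9], [0, 1, 0, 4], [0, 0, 1, 2]]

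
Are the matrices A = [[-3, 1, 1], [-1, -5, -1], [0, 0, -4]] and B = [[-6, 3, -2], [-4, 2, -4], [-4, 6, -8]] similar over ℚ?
Two matrices over a field are similar if and only if they have the same invariant factors.

Both A and B have characteristic polynomial (x + 4)^3 and minimal polynomial (x + 4)^2. Computing further, both have invariant factors x + 4, (x + 4)^2. Hence A and B are similar.

Yes.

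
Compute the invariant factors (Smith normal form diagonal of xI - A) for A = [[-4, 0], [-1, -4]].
(x + 4)^2

The Jordan structure of A has elementary divisors (x + 4)^2. Arranging the block sizes at each eigenvalue in decreasing order and taking row products gives the invariant factors.

Invariant factors (smallest first, each dividing the next): (x + 4)^2.

Check: the last factor (x + 4)^2 is the minimal polynomial, and the product (x + 4)^2 is the characteristic polynomial.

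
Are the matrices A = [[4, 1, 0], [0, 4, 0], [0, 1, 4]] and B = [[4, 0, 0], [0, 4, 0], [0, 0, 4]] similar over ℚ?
No.

Both have characteristic polynomial (x - 4)^3, but the minimal polynomial of A is (x - 4)^2 while the minimal polynomial of B is x - 4. The minimal polynomial is a similarity invariant, so A and B are not similar.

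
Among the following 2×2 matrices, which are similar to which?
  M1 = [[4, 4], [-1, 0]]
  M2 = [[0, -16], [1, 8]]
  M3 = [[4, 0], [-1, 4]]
Characteristic polynomials: χ_{M1} = (x - 2)^2, χ_{M2} = (x - 4)^2, χ_{M3} = (x - 4)^2.

{M1}: invariant factors (x - 2)^2.

{M2, M3}: invariant factors (x - 4)^2.

Matrices are similar if and only if their invariant-factor lists agree; the partition into similarity classes is {M1}, {M2, M3}.

2 classes: {M1}, {M2, M3}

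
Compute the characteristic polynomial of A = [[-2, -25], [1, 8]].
χ_A(x) = (x - 3)^2

xI - A = [[x + 2, 25], [-1, x - 8]].

Expanding det(xI - A) along the first row:
det(xI - A) = + (x + 2)·det([[x - 8]]) - (25)·det([[-1]]).

Evaluating gives χ_A(x) = x^2 - 6x + 9 = (x - 3)^2.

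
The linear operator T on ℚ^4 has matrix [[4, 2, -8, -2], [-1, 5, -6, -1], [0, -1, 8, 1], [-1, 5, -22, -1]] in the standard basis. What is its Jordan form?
J = [[4, 1, 0, 0], [0, 4, 0, 0], [0, 0, 4, 1], [0, 0, 0, 4]]

The characteristic polynomial is det(xI - A) = (x - 4)^4, so the eigenvalues are 4 (algebraic multiplicity 4).

For λ = 4: rank(A - 4I) = 2, rank((A - 4I)^2) = 0. The eigenspace has dimension 4 - 2 = 2, so there are 2 Jordan blocks; the rank sequence gives block sizes [2, 2].

Assembling the blocks gives the Jordan form J above.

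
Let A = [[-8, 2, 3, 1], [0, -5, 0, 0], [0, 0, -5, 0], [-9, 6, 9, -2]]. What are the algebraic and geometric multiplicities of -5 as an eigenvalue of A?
algebraic multiplicity 4, geometric multiplicity 3

The characteristic polynomial is (x + 5)^4, so the factor x + 5 appears with exponent 4: the algebraic multiplicity is 4.

rank(A + 5I) = 1, so the eigenspace has dimension 4 - 1 = 3: the geometric multiplicity is 3.

Since 3 < 4, A is not diagonalizable.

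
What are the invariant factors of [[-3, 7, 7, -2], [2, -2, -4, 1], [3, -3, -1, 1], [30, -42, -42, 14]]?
The Jordan structure of A has elementary divisors (x - 2)^2, (x - 2)^2. Arranging the block sizes at each eigenvalue in decreasing order and taking row products gives the invariant factors.

Invariant factors (smallest first, each dividing the next): (x - 2)^2, (x - 2)^2.

Check: the last factor (x - 2)^2 is the minimal polynomial, and the product (x - 2)^4 is the characteristic polynomial.

(x - 2)^2, (x - 2)^2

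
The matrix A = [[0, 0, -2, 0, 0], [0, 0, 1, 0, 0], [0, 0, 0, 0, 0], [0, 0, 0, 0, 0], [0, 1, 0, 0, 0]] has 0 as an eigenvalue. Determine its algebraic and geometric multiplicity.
The characteristic polynomial is x^5, so the factor x appears with exponent 5: the algebraic multiplicity is 5.

rank(A) = 2, so the eigenspace has dimension 5 - 2 = 3: the geometric multiplicity is 3.

Since 3 < 5, A is not diagonalizable.

algebraic multiplicity 5, geometric multiplicity 3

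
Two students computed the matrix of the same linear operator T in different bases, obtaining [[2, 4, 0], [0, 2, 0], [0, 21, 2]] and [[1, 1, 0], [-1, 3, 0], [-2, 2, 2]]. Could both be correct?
Two matrices over a field are similar if and only if they have the same invariant factors.

Both A and B have characteristic polynomial (x - 2)^3 and minimal polynomial (x - 2)^2. Computing further, both have invariant factors x - 2, (x - 2)^2. Hence A and B are similar.

Yes.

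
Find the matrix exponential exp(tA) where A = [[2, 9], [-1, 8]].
A has Jordan form J = [[5, 1], [0, 5]] with A = PJP^{-1}, so e^{tA} = P e^{tJ} P^{-1}.

For a Jordan block J_k(λ), e^{tJ_k(λ)} = e^{λt} · (I + tN + t^2 N^2/2! + ... + t^{k-1} N^{k-1}/(k-1)!) where N is the nilpotent superdiagonal part.

Assembling the blocks and conjugating back gives the entries of e^{tA} as shown above.

e^{tA} = [[(1 - 3*t)*e^{5*t}, 9*t*e^{5*t}], [-t*e^{5*t}, (3*t + 1)*e^{5*t}]]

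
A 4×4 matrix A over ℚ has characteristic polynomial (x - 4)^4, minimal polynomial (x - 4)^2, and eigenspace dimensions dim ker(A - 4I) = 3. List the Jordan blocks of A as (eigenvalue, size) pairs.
Jordan blocks: (4, 2), (4, 1), (4, 1)

λ = 4: algebraic multiplicity 4 (exponent in χ_A), largest block size 2 (exponent in m_A), 3 blocks (geometric multiplicity). These force block sizes [2, 1, 1].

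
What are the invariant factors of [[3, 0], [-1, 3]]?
The Jordan structure of A has elementary divisors (x - 3)^2. Arranging the block sizes at each eigenvalue in decreasing order and taking row products gives the invariant factors.

Invariant factors (smallest first, each dividing the next): (x - 3)^2.

Check: the last factor (x - 3)^2 is the minimal polynomial, and the product (x - 3)^2 is the characteristic polynomial.

(x - 3)^2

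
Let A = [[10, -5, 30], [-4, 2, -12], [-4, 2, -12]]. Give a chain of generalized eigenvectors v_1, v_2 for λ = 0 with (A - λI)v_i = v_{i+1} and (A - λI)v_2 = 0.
v_1 = [[0, 1, 0]]^T, v_2 = [[-5, 2, 2]]^T

We seek v_1 ∈ ker(A^2) \ ker(A), then set v_{i+1} = A v_i.

One such chain is v_1 = [[0, 1, 0]]^T, v_2 = [[-5, 2, 2]]^T. Check: A v_2 = [[0, 0, 0]]^T = 0.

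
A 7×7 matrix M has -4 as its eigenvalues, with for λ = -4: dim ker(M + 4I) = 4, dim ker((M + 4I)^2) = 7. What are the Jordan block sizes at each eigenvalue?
λ = -4: successive nullity increments [4, 3] count blocks of size ≥ k; block sizes are [2, 2, 2, 1].

Jordan blocks: (-4, 2), (-4, 2), (-4, 2), (-4, 1)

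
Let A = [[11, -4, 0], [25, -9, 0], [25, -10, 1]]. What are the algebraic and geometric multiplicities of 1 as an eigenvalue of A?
algebraic multiplicity 3, geometric multiplicity 2

The characteristic polynomial is (x - 1)^3, so the factor x - 1 appears with exponent 3: the algebraic multiplicity is 3.

rank(A - I) = 1, so the eigenspace has dimension 3 - 1 = 2: the geometric multiplicity is 2.

Since 2 < 3, A is not diagonalizable.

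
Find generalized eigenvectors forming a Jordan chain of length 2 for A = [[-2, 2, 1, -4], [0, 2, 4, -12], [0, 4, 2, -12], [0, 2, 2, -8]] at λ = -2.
We seek v_1 ∈ ker((A + 2I)^2) \ ker(A + 2I), then set v_{i+1} = (A + 2I) v_i.

One such chain is v_1 = [[2, 2, 1, 1]]^T, v_2 = [[1, 0, 0, 0]]^T. Check: (A + 2I) v_2 = [[0, 0, 0, 0]]^T = 0.

v_1 = [[2, 2, 1, 1]]^T, v_2 = [[1, 0, 0, 0]]^T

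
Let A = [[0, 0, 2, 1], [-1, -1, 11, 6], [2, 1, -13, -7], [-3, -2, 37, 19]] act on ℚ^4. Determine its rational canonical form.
The invariant factors of A (the non-unit diagonal entries of the Smith normal form of xI - A over ℚ[x]) are (x - 1)^2(x^2 - 3x - 1), each dividing the next. The characteristic polynomial is their product, (x - 1)^2(x^2 - 3x - 1).

The rational canonical form is the block-diagonal matrix of companion matrices C(f_i):
R = [[0, 0, 0, 1], [1, 0, 0, 1], [0, 1, 0, -6], [0, 0, 1, 5]].

Note the characteristic polynomial does not split into linear factors over ℚ, so A has no Jordan form over ℚ; the rational canonical form exists over any field.

R = [[0, 0, 0, 1], [1, 0, 0, 1], [0, 1, 0, -6], [0, 0, 1, 5]]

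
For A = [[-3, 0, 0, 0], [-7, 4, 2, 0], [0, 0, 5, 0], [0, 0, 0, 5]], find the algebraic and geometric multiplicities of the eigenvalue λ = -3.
algebraic multiplicity 1, geometric multiplicity 1

The characteristic polynomial is (x - 5)^2(x - 4)(x + 3), so the factor x + 3 appears with exponent 1: the algebraic multiplicity is 1.

rank(A + 3I) = 3, so the eigenspace has dimension 4 - 3 = 1: the geometric multiplicity is 1.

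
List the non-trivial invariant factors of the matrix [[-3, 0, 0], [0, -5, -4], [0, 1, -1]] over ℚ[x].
x + 3, (x + 3)^2

The Jordan structure of A has elementary divisors (x + 3)^2, (x + 3). Arranging the block sizes at each eigenvalue in decreasing order and taking row products gives the invariant factors.

Invariant factors (smallest first, each dividing the next): x + 3, (x + 3)^2.

Check: the last factor (x + 3)^2 is the minimal polynomial, and the product (x + 3)^3 is the characteristic polynomial.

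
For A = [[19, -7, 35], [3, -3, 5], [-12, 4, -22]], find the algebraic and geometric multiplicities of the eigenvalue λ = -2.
algebraic multiplicity 3, geometric multiplicity 2

The characteristic polynomial is (x + 2)^3, so the factor x + 2 appears with exponent 3: the algebraic multiplicity is 3.

rank(A + 2I) = 1, so the eigenspace has dimension 3 - 1 = 2: the geometric multiplicity is 2.

Since 2 < 3, A is not diagonalizable.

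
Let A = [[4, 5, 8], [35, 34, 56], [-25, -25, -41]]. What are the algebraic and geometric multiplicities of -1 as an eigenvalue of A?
algebraic multiplicity 3, geometric multiplicity 2

The characteristic polynomial is (x + 1)^3, so the factor x + 1 appears with exponent 3: the algebraic multiplicity is 3.

rank(A + I) = 1, so the eigenspace has dimension 3 - 1 = 2: the geometric multiplicity is 2.

Since 2 < 3, A is not diagonalizable.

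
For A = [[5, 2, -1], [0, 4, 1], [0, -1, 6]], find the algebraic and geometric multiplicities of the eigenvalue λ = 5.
algebraic multiplicity 3, geometric multiplicity 1

The characteristic polynomial is (x - 5)^3, so the factor x - 5 appears with exponent 3: the algebraic multiplicity is 3.

rank(A - 5I) = 2, so the eigenspace has dimension 3 - 2 = 1: the geometric multiplicity is 1.

Since 1 < 3, A is not diagonalizable.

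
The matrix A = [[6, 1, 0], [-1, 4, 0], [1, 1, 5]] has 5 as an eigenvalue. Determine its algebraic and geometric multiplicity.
algebraic multiplicity 3, geometric multiplicity 2

The characteristic polynomial is (x - 5)^3, so the factor x - 5 appears with exponent 3: the algebraic multiplicity is 3.

rank(A - 5I) = 1, so the eigenspace has dimension 3 - 1 = 2: the geometric multiplicity is 2.

Since 2 < 3, A is not diagonalizable.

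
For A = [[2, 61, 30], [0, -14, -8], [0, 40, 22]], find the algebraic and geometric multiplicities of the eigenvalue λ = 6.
The characteristic polynomial is (x - 6)(x - 2)^2, so the factor x - 6 appears with exponent 1: the algebraic multiplicity is 1.

rank(A - 6I) = 2, so the eigenspace has dimension 3 - 2 = 1: the geometric multiplicity is 1.

algebraic multiplicity 1, geometric multiplicity 1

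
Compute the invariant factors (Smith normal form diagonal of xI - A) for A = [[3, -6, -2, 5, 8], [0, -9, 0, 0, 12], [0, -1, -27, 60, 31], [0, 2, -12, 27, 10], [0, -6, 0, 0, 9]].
x - 3, (x - 3)^2(x + 3)^2

The Jordan structure of A has elementary divisors (x + 3)^2, (x - 3)^2, (x - 3). Arranging the block sizes at each eigenvalue in decreasing order and taking row products gives the invariant factors.

Invariant factors (smallest first, each dividing the next): x - 3, (x - 3)^2(x + 3)^2.

Check: the last factor (x - 3)^2(x + 3)^2 is the minimal polynomial, and the product (x - 3)^3(x + 3)^2 is the characteristic polynomial.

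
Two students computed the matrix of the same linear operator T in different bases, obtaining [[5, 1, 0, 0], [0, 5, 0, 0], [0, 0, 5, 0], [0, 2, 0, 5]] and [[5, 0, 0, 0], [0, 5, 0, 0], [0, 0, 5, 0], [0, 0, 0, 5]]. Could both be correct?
Both have characteristic polynomial (x - 5)^4, but the minimal polynomial of A is (x - 5)^2 while the minimal polynomial of B is x - 5. The minimal polynomial is a similarity invariant, so A and B are not similar.

No.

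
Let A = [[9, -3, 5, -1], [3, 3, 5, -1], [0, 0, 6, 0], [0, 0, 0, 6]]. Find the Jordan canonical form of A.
The characteristic polynomial is det(xI - A) = (x - 6)^4, so the eigenvalues are 6 (algebraic multiplicity 4).

For λ = 6: rank(A - 6I) = 1, rank((A - 6I)^2) = 0. The eigenspace has dimension 4 - 1 = 3, so there are 3 Jordan blocks; the rank sequence gives block sizes [2, 1, 1].

Assembling the blocks gives the Jordan form J above.

J = [[6, 1, 0, 0], [0, 6, 0, 0], [0, 0, 6, 0], [0, 0, 0, 6]]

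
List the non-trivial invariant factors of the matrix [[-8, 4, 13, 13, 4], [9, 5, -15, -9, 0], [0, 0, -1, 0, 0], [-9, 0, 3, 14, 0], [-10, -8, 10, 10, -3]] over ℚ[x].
The Jordan structure of A has elementary divisors (x + 1)^2, (x + 1), (x - 5), (x - 5). Arranging the block sizes at each eigenvalue in decreasing order and taking row products gives the invariant factors.

Invariant factors (smallest first, each dividing the next): (x - 5)(x + 1), (x - 5)(x + 1)^2.

Check: the last factor (x - 5)(x + 1)^2 is the minimal polynomial, and the product (x - 5)^2(x + 1)^3 is the characteristic polynomial.

(x - 5)(x + 1), (x - 5)(x + 1)^2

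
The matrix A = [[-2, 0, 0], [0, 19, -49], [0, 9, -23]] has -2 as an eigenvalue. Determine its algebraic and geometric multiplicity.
algebraic multiplicity 3, geometric multiplicity 2

The characteristic polynomial is (x + 2)^3, so the factor x + 2 appears with exponent 3: the algebraic multiplicity is 3.

rank(A + 2I) = 1, so the eigenspace has dimension 3 - 1 = 2: the geometric multiplicity is 2.

Since 2 < 3, A is not diagonalizable.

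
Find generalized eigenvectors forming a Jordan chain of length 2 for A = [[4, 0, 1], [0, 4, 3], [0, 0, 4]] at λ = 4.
v_1 = [[1, 8, 1]]^T, v_2 = [[1, 3, 0]]^T

We seek v_1 ∈ ker((A - 4I)^2) \ ker(A - 4I), then set v_{i+1} = (A - 4I) v_i.

One such chain is v_1 = [[1, 8, 1]]^T, v_2 = [[1, 3, 0]]^T. Check: (A - 4I) v_2 = [[0, 0, 0]]^T = 0.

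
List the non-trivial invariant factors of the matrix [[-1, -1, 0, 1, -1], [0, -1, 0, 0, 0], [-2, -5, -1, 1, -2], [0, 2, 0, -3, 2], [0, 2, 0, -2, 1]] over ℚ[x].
x + 1, (x + 1)^2, (x + 1)^2

The Jordan structure of A has elementary divisors (x + 1)^2, (x + 1)^2, (x + 1). Arranging the block sizes at each eigenvalue in decreasing order and taking row products gives the invariant factors.

Invariant factors (smallest first, each dividing the next): x + 1, (x + 1)^2, (x + 1)^2.

Check: the last factor (x + 1)^2 is the minimal polynomial, and the product (x + 1)^5 is the characteristic polynomial.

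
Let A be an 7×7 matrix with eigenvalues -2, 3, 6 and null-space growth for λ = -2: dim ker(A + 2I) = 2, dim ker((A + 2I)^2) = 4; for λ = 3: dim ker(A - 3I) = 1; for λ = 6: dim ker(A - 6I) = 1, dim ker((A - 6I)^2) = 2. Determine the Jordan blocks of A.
λ = -2: successive nullity increments [2, 2] count blocks of size ≥ k; block sizes are [2, 2].
λ = 3: successive nullity increments [1] count blocks of size ≥ k; block sizes are [1].
λ = 6: successive nullity increments [1, 1] count blocks of size ≥ k; block sizes are [2].

Jordan blocks: (-2, 2), (-2, 2), (3, 1), (6, 2)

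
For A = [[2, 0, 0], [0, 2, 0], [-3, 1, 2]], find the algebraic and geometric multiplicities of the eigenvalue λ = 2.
algebraic multiplicity 3, geometric multiplicity 2

The characteristic polynomial is (x - 2)^3, so the factor x - 2 appears with exponent 3: the algebraic multiplicity is 3.

rank(A - 2I) = 1, so the eigenspace has dimension 3 - 1 = 2: the geometric multiplicity is 2.

Since 2 < 3, A is not diagonalizable.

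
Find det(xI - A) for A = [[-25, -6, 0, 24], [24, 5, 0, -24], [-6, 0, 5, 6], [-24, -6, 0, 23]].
xI - A = [[x + 25, 6, 0, -24], [-24, x - 5, 0, 24], [6, 0, x - 5, -6], [24, 6, 0, x - 23]].

Expanding det(xI - A) along the first row:
det(xI - A) = + (x + 25)·det([[x - 5, 0, 24], [0, x - 5, -6], [6, 0, x - 23]]) - (6)·det([[-24, 0, 24], [6, x - 5, -6], [24, 0, x - 23]]) + (0)·det([[-24, x - 5, 24], [6, 0, -6], [24, 6, x - 23]]) - (-24)·det([[-24, x - 5, 0], [6, 0, x - 5], [24, 6, 0]]).

Evaluating gives χ_A(x) = x^4 - 8x^3 + 6x^2 + 40x + 25 = (x - 5)^2(x + 1)^2.

χ_A(x) = (x - 5)^2(x + 1)^2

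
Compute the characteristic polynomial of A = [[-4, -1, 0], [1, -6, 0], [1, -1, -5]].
χ_A(x) = (x + 5)^3

xI - A = [[x + 4, 1, 0], [-1, x + 6, 0], [-1, 1, x + 5]].

Expanding det(xI - A) along the first row:
det(xI - A) = + (x + 4)·det([[x + 6, 0], [1, x + 5]]) - (1)·det([[-1, 0], [-1, x + 5]]) + (0)·det([[-1, x + 6], [-1, 1]]).

Evaluating gives χ_A(x) = x^3 + 15x^2 + 75x + 125 = (x + 5)^3.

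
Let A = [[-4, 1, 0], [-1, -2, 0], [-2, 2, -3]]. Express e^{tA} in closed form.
A has Jordan form J = [[-3, 1, 0], [0, -3, 0], [0, 0, -3]] with A = PJP^{-1}, so e^{tA} = P e^{tJ} P^{-1}.

For a Jordan block J_k(λ), e^{tJ_k(λ)} = e^{λt} · (I + tN + t^2 N^2/2! + ... + t^{k-1} N^{k-1}/(k-1)!) where N is the nilpotent superdiagonal part.

Assembling the blocks and conjugating back gives the entries of e^{tA} as shown above.

e^{tA} = [[(1 - t)*e^{-3*t}, t*e^{-3*t}, 0], [-t*e^{-3*t}, (t + 1)*e^{-3*t}, 0], [-2*t*e^{-3*t}, 2*t*e^{-3*t}, e^{-3*t}]]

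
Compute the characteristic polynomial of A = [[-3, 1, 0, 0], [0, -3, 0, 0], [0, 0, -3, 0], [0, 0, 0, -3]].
xI - A = [[x + 3, -1, 0, 0], [0, x + 3, 0, 0], [0, 0, x + 3, 0], [0, 0, 0, x + 3]].

Expanding det(xI - A) along the first row:
det(xI - A) = + (x + 3)·det([[x + 3, 0, 0], [0, x + 3, 0], [0, 0, x + 3]]) - (-1)·det([[0, 0, 0], [0, x + 3, 0], [0, 0, x + 3]]) + (0)·det([[0, x + 3, 0], [0, 0, 0], [0, 0, x + 3]]) - (0)·det([[0, x + 3, 0], [0, 0, x + 3], [0, 0, 0]]).

Evaluating gives χ_A(x) = x^4 + 12x^3 + 54x^2 + 108x + 81 = (x + 3)^4.

χ_A(x) = (x + 3)^4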